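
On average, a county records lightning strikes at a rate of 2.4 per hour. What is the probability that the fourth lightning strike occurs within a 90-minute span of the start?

0.4848

Over the interval, μ = 2.4 × 1.5 = 3.6 (a 90-minute span = 1.5 hours).
The fourth arrival falls in the interval iff at least 4 events occur there: P(S_4 ≤ t) = P(N ≥ 4) = 1 − P(N ≤ 3) ≈ 0.4848.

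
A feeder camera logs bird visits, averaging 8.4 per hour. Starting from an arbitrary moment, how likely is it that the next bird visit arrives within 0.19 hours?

0.7973

Inter-arrival times are exponential with rate λ = 8.4 per hour.
P(T ≤ 0.19) = 1 − e^(−λt) = 1 − e^(−8.4 × 0.19) = 1 − e^(−1.596) ≈ 0.7973.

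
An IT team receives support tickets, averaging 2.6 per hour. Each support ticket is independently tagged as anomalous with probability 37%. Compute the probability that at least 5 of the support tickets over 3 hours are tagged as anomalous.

Thinning: the support tickets that are tagged as anomalous themselves form a Poisson process with rate 0.37 × 2.6 = 0.962 per hour.
Over the interval, μ = 0.962 × 3 = 2.886 (3 hours).
P(N ≥ 5) = 1 − P(N ≤ 4) ≈ 0.1660.

0.1660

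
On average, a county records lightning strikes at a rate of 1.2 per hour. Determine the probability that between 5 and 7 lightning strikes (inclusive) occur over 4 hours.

Over the interval, μ = 1.2 × 4 = 4.8 (4 hours).
P(5 ≤ N ≤ 7) = Σ_{j=5}^{7} e^(−4.8) · 4.8^j/j! ≈ 0.4104.

0.4104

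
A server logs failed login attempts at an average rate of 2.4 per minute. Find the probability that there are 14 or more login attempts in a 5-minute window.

0.3185

Over the interval, μ = 2.4 × 5 = 12 (a 5-minute window = 5 minutes).
P(N ≥ 14) = 1 − P(N ≤ 13) = 1 − Σ_{j=0}^{13} e^(−μ) μ^j/j! ≈ 0.3185.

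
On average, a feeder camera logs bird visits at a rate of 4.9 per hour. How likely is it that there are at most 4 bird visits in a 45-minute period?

Over the interval, μ = 4.9 × 0.75 = 3.675 (a 45-minute period = 0.75 hours).
P(N ≤ 4) = Σ_{j=0}^{4} e^(−μ) μ^j/j! ≈ 0.6920.

0.6920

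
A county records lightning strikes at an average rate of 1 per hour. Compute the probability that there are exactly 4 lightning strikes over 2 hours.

0.0902

Over the interval, μ = 1 × 2 = 2 (2 hours).
P(N = 4) = e^(−μ) μ^4/4! = e^(−2) · 2^4/24 ≈ 0.0902.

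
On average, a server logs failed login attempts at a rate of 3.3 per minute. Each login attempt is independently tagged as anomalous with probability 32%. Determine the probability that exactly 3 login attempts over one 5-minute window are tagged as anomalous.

Thinning: the login attempts that are tagged as anomalous themselves form a Poisson process with rate 0.32 × 3.3 = 1.056 per minute.
Over the interval, μ = 1.056 × 5 = 5.28 (a 5-minute window = 5 minutes).
P(N = 3) = e^(−5.28) · 5.28^3/3! ≈ 0.1249.

0.1249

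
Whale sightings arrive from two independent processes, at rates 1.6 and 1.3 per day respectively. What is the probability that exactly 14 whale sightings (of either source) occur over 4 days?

Independent Poisson processes superpose: combined rate λ = 1.6 + 1.3 = 2.9 per day.
Over the interval, μ = 2.9 × 4 = 11.6 (4 days).
P(N = 14) = e^(−11.6) · 11.6^14/14! ≈ 0.0840.

0.0840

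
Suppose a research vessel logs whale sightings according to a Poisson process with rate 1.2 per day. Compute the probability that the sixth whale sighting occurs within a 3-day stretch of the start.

Over the interval, μ = 1.2 × 3 = 3.6 (a 3-day stretch = 3 days).
The sixth arrival falls in the interval iff at least 6 events occur there: P(S_6 ≤ t) = P(N ≥ 6) = 1 − P(N ≤ 5) ≈ 0.1559.

0.1559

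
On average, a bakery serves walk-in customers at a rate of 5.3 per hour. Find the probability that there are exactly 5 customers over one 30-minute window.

Over the interval, μ = 5.3 × 0.5 = 2.65 (a 30-minute window = 0.5 hours).
P(N = 5) = e^(−μ) μ^5/5! = e^(−2.65) · 2.65^5/120 ≈ 0.0769.

0.0769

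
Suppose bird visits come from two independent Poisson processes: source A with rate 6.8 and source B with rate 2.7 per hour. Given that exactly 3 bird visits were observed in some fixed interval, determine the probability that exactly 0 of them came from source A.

Given the total, each event is independently from source A with probability p = λ_A/(λ_A+λ_B) = 6.8/9.5 ≈ 0.7158.
So K ~ Binomial(3, 6.8/9.5): P(K = 0) = C(3,0) · (6.8/9.5)^0 · (2.7/9.5)^3 ≈ 0.0230.

0.0230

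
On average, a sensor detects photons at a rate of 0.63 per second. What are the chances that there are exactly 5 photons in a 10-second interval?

Over the interval, μ = 0.63 × 10 = 6.3 (a 10-second interval = 10 seconds).
P(N = 5) = e^(−μ) μ^5/5! = e^(−6.3) · 6.3^5/120 ≈ 0.1519.

0.1519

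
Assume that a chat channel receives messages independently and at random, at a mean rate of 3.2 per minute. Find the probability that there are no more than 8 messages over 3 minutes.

0.3796

Over the interval, μ = 3.2 × 3 = 9.6 (3 minutes).
P(N ≤ 8) = Σ_{j=0}^{8} e^(−μ) μ^j/j! ≈ 0.3796.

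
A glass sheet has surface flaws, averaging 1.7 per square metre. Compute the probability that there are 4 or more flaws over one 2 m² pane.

0.4416

Over the interval, μ = 1.7 × 2 = 3.4 (a 2 m² pane = 2 square metres).
P(N ≥ 4) = 1 − P(N ≤ 3) = 1 − Σ_{j=0}^{3} e^(−μ) μ^j/j! ≈ 0.4416.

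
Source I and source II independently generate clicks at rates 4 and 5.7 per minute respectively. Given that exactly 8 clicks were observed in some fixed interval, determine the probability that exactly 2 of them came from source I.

Given the total, each event is independently from source I with probability p = λ_I/(λ_I+λ_II) = 4/9.7 ≈ 0.4124.
So K ~ Binomial(8, 4/9.7): P(K = 2) = C(8,2) · (4/9.7)^2 · (5.7/9.7)^6 ≈ 0.1960.

0.1960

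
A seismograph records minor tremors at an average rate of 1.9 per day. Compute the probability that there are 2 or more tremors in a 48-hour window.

0.8926

Over the interval, μ = 1.9 × 2 = 3.8 (a 48-hour window = 2 days).
P(N ≥ 2) = 1 − P(N ≤ 1) = 1 − Σ_{j=0}^{1} e^(−μ) μ^j/j! ≈ 0.8926.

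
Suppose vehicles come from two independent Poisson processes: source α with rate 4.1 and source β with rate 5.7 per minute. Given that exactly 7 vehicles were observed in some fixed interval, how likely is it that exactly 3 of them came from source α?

Given the total, each event is independently from source α with probability p = λ_α/(λ_α+λ_β) = 4.1/9.8 ≈ 0.4184.
So K ~ Binomial(7, 4.1/9.8): P(K = 3) = C(7,3) · (4.1/9.8)^3 · (5.7/9.8)^4 ≈ 0.2933.

0.2933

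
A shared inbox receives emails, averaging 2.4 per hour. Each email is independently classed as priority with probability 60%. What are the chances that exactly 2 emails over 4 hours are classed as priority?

Thinning: the emails that are classed as priority themselves form a Poisson process with rate 0.6 × 2.4 = 1.44 per hour.
Over the interval, μ = 1.44 × 4 = 5.76 (4 hours).
P(N = 2) = e^(−5.76) · 5.76^2/2! ≈ 0.0523.

0.0523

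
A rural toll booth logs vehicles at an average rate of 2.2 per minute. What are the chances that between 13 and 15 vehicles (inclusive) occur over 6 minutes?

Over the interval, μ = 2.2 × 6 = 13.2 (6 minutes).
P(13 ≤ N ≤ 15) = Σ_{j=13}^{15} e^(−13.2) · 13.2^j/j! ≈ 0.3044.

0.3044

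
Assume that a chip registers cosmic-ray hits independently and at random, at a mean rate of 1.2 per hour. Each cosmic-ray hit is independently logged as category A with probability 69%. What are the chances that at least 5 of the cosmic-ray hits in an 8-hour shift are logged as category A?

0.7899

Thinning: the cosmic-ray hits that are logged as category A themselves form a Poisson process with rate 0.69 × 1.2 = 0.828 per hour.
Over the interval, μ = 0.828 × 8 = 6.624 (an 8-hour shift = 8 hours).
P(N ≥ 5) = 1 − P(N ≤ 4) ≈ 0.7899.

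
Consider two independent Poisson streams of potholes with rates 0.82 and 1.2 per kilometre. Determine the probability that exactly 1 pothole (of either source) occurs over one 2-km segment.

Independent Poisson processes superpose: combined rate λ = 0.82 + 1.2 = 2.02 per kilometre.
Over the interval, μ = 2.02 × 2 = 4.04 (a 2-km segment = 2 kilometres).
P(N = 1) = e^(−4.04) · 4.04^1/1! ≈ 0.0711.

0.0711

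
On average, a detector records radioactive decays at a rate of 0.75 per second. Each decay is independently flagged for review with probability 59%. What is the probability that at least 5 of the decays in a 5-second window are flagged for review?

0.0739

Thinning: the decays that are flagged for review themselves form a Poisson process with rate 0.59 × 0.75 = 0.4425 per second.
Over the interval, μ = 0.4425 × 5 = 2.2125 (a 5-second window = 5 seconds).
P(N ≥ 5) = 1 − P(N ≤ 4) ≈ 0.0739.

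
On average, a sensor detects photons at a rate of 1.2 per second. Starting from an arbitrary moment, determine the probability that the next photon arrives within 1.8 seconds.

Inter-arrival times are exponential with rate λ = 1.2 per second.
P(T ≤ 1.8) = 1 − e^(−λt) = 1 − e^(−1.2 × 1.8) = 1 − e^(−2.16) ≈ 0.8847.

0.8847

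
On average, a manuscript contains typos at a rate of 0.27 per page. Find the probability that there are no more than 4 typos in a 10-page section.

0.8629

Over the interval, μ = 0.27 × 10 = 2.7 (a 10-page section = 10 pages).
P(N ≤ 4) = Σ_{j=0}^{4} e^(−μ) μ^j/j! ≈ 0.8629.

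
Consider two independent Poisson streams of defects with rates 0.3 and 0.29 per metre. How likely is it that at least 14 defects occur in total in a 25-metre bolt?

0.6125

Independent Poisson processes superpose: combined rate λ = 0.3 + 0.29 = 0.59 per metre.
Over the interval, μ = 0.59 × 25 = 14.75 (a 25-metre bolt = 25 metres).
P(N ≥ 14) = 1 − P(N ≤ 13) ≈ 0.6125.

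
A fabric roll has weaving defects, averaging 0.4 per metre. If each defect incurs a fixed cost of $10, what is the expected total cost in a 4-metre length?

E[N] = 0.4 × 4 = 1.6 (a 4-metre length = 4 metres); E[cost] = 1.6 × $10 = $16.

$16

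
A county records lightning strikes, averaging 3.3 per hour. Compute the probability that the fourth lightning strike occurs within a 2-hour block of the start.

0.8948

Over the interval, μ = 3.3 × 2 = 6.6 (a 2-hour block = 2 hours).
The fourth arrival falls in the interval iff at least 4 events occur there: P(S_4 ≤ t) = P(N ≥ 4) = 1 − P(N ≤ 3) ≈ 0.8948.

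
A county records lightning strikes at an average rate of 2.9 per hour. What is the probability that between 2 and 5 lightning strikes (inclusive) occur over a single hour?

0.7112

With mean μ = 2.9 per hour,
P(2 ≤ N ≤ 5) = Σ_{j=2}^{5} e^(−2.9) · 2.9^j/j! ≈ 0.7112.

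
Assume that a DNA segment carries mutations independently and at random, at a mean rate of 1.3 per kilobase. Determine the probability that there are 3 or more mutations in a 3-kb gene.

Over the interval, μ = 1.3 × 3 = 3.9 (a 3-kb gene = 3 kilobases).
P(N ≥ 3) = 1 − P(N ≤ 2) = 1 − Σ_{j=0}^{2} e^(−μ) μ^j/j! ≈ 0.7469.

0.7469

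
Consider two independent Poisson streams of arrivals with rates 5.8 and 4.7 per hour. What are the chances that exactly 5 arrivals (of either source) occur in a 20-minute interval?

Independent Poisson processes superpose: combined rate λ = 5.8 + 4.7 = 10.5 per hour.
Over the interval, μ = 10.5 × 1/3 = 3.5 (a 20-minute interval = 1/3 hours).
P(N = 5) = e^(−3.5) · 3.5^5/5! ≈ 0.1322.

0.1322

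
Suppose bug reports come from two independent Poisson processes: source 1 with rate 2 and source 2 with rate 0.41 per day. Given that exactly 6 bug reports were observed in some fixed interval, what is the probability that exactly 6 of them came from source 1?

0.3266

Given the total, each event is independently from source 1 with probability p = λ_1/(λ_1+λ_2) = 2/2.41 ≈ 0.8299.
So K ~ Binomial(6, 2/2.41): P(K = 6) = C(6,6) · (2/2.41)^6 · (0.41/2.41)^0 ≈ 0.3266.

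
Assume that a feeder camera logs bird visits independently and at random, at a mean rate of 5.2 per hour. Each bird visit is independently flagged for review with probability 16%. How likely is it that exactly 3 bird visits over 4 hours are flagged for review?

0.2203

Thinning: the bird visits that are flagged for review themselves form a Poisson process with rate 0.16 × 5.2 = 0.832 per hour.
Over the interval, μ = 0.832 × 4 = 3.328 (4 hours).
P(N = 3) = e^(−3.328) · 3.328^3/3! ≈ 0.2203.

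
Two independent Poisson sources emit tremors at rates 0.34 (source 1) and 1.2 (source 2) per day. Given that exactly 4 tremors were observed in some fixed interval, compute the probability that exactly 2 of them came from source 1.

0.1776

Given the total, each event is independently from source 1 with probability p = λ_1/(λ_1+λ_2) = 0.34/1.54 ≈ 0.2208.
So K ~ Binomial(4, 0.34/1.54): P(K = 2) = C(4,2) · (0.34/1.54)^2 · (1.2/1.54)^2 ≈ 0.1776.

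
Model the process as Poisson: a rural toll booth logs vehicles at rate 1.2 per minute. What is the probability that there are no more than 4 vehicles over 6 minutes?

Over the interval, μ = 1.2 × 6 = 7.2 (6 minutes).
P(N ≤ 4) = Σ_{j=0}^{4} e^(−μ) μ^j/j! ≈ 0.1555.

0.1555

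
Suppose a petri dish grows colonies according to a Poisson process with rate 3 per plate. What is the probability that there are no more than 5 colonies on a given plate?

With mean μ = 3 per plate,
P(N ≤ 5) = Σ_{j=0}^{5} e^(−μ) μ^j/j! ≈ 0.9161.

0.9161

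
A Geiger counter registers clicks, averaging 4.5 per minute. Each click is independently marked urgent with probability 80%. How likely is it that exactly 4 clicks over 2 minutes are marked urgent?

0.0836

Thinning: the clicks that are marked urgent themselves form a Poisson process with rate 0.8 × 4.5 = 3.6 per minute.
Over the interval, μ = 3.6 × 2 = 7.2 (2 minutes).
P(N = 4) = e^(−7.2) · 7.2^4/4! ≈ 0.0836.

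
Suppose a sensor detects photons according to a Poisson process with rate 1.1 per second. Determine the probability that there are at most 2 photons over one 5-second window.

Over the interval, μ = 1.1 × 5 = 5.5 (a 5-second window = 5 seconds).
P(N ≤ 2) = Σ_{j=0}^{2} e^(−μ) μ^j/j! ≈ 0.0884.

0.0884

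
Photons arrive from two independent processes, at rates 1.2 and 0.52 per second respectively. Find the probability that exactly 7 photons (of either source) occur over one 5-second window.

0.1271

Independent Poisson processes superpose: combined rate λ = 1.2 + 0.52 = 1.72 per second.
Over the interval, μ = 1.72 × 5 = 8.6 (a 5-second window = 5 seconds).
P(N = 7) = e^(−8.6) · 8.6^7/7! ≈ 0.1271.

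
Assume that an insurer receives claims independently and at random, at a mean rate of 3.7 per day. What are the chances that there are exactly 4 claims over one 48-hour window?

Over the interval, μ = 3.7 × 2 = 7.4 (a 48-hour window = 2 days).
P(N = 4) = e^(−μ) μ^4/4! = e^(−7.4) · 7.4^4/24 ≈ 0.0764.

0.0764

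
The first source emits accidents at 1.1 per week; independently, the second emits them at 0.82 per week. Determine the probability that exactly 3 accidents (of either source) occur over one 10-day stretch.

0.2214

Independent Poisson processes superpose: combined rate λ = 1.1 + 0.82 = 1.92 per week.
Over the interval, μ = 1.92 × 10/7 ≈ 2.74286 (a 10-day stretch = 10/7 weeks).
P(N = 3) = e^(−2.74286) · 2.74286^3/3! ≈ 0.2214.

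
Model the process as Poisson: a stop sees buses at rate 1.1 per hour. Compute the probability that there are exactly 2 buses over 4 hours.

Over the interval, μ = 1.1 × 4 = 4.4 (4 hours).
P(N = 2) = e^(−μ) μ^2/2! = e^(−4.4) · 4.4^2/2 ≈ 0.1188.

0.1188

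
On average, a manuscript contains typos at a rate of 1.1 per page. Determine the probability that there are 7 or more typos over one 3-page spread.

Over the interval, μ = 1.1 × 3 = 3.3 (a 3-page spread = 3 pages).
P(N ≥ 7) = 1 − P(N ≤ 6) = 1 − Σ_{j=0}^{6} e^(−μ) μ^j/j! ≈ 0.0510.

0.0510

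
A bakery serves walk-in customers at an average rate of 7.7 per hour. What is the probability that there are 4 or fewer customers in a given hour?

0.1181

With mean μ = 7.7 per hour,
P(N ≤ 4) = Σ_{j=0}^{4} e^(−μ) μ^j/j! ≈ 0.1181.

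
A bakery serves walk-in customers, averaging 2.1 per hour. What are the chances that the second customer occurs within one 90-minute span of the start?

0.8222

Over the interval, μ = 2.1 × 1.5 = 3.15 (a 90-minute span = 1.5 hours).
The second arrival falls in the interval iff at least 2 events occur there: P(S_2 ≤ t) = P(N ≥ 2) = 1 − P(N ≤ 1) ≈ 0.8222.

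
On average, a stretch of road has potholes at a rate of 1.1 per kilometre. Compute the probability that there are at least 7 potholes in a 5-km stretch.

Over the interval, μ = 1.1 × 5 = 5.5 (a 5-km stretch = 5 kilometres).
P(N ≥ 7) = 1 − P(N ≤ 6) = 1 − Σ_{j=0}^{6} e^(−μ) μ^j/j! ≈ 0.3140.

0.3140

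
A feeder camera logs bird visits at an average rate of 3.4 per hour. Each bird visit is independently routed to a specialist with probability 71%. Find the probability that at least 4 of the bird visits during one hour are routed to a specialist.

Thinning: the bird visits that are routed to a specialist themselves form a Poisson process with rate 0.71 × 3.4 = 2.414 per hour.
So μ = 2.414.
P(N ≥ 4) = 1 − P(N ≤ 3) ≈ 0.2242.

0.2242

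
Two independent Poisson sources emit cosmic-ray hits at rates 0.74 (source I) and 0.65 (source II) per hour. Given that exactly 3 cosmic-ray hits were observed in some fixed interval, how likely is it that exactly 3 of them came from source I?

Given the total, each event is independently from source I with probability p = λ_I/(λ_I+λ_II) = 0.74/1.39 ≈ 0.5324.
So K ~ Binomial(3, 0.74/1.39): P(K = 3) = C(3,3) · (0.74/1.39)^3 · (0.65/1.39)^0 ≈ 0.1509.

0.1509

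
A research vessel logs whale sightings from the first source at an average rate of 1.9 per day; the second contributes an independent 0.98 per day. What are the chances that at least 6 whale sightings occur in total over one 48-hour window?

0.5150

Independent Poisson processes superpose: combined rate λ = 1.9 + 0.98 = 2.88 per day.
Over the interval, μ = 2.88 × 2 = 5.76 (a 48-hour window = 2 days).
P(N ≥ 6) = 1 − P(N ≤ 5) ≈ 0.5150.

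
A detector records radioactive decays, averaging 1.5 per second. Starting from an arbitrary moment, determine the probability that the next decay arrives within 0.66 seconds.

Inter-arrival times are exponential with rate λ = 1.5 per second.
P(T ≤ 0.66) = 1 − e^(−λt) = 1 − e^(−1.5 × 0.66) = 1 − e^(−0.99) ≈ 0.6284.

0.6284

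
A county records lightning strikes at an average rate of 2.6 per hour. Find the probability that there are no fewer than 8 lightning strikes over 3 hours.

0.5188

Over the interval, μ = 2.6 × 3 = 7.8 (3 hours).
P(N ≥ 8) = 1 − P(N ≤ 7) = 1 − Σ_{j=0}^{7} e^(−μ) μ^j/j! ≈ 0.5188.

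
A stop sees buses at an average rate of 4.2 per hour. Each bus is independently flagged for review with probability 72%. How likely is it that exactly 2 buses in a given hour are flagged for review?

Thinning: the buses that are flagged for review themselves form a Poisson process with rate 0.72 × 4.2 = 3.024 per hour.
So μ = 3.024.
P(N = 2) = e^(−3.024) · 3.024^2/2! ≈ 0.2222.

0.2222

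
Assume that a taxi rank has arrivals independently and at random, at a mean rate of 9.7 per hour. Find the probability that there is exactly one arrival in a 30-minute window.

0.0380

Over the interval, μ = 9.7 × 0.5 = 4.85 (a 30-minute window = 0.5 hours).
P(N = 1) = e^(−μ) μ^1/1! = e^(−4.85) · 4.85^1/1 ≈ 0.0380.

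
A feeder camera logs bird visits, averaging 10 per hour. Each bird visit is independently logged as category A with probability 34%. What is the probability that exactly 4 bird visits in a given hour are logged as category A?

0.1858

Thinning: the bird visits that are logged as category A themselves form a Poisson process with rate 0.34 × 10 = 3.4 per hour.
So μ = 3.4.
P(N = 4) = e^(−3.4) · 3.4^4/4! ≈ 0.1858.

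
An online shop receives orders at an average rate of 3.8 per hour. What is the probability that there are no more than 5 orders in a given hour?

0.8156

With mean μ = 3.8 per hour,
P(N ≤ 5) = Σ_{j=0}^{5} e^(−μ) μ^j/j! ≈ 0.8156.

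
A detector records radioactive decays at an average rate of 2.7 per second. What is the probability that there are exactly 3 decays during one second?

0.2205

With mean μ = 2.7 per second,
P(N = 3) = e^(−μ) μ^3/3! = e^(−2.7) · 2.7^3/6 ≈ 0.2205.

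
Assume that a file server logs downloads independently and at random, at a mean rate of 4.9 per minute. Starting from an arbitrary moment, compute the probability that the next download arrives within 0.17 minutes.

0.5653

Inter-arrival times are exponential with rate λ = 4.9 per minute.
P(T ≤ 0.17) = 1 − e^(−λt) = 1 − e^(−4.9 × 0.17) = 1 − e^(−0.833) ≈ 0.5653.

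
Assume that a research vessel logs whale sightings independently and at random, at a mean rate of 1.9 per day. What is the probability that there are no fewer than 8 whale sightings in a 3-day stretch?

0.2159

Over the interval, μ = 1.9 × 3 = 5.7 (a 3-day stretch = 3 days).
P(N ≥ 8) = 1 − P(N ≤ 7) = 1 − Σ_{j=0}^{7} e^(−μ) μ^j/j! ≈ 0.2159.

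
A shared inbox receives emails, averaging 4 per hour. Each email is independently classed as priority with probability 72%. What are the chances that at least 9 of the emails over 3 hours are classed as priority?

0.4961

Thinning: the emails that are classed as priority themselves form a Poisson process with rate 0.72 × 4 = 2.88 per hour.
Over the interval, μ = 2.88 × 3 = 8.64 (3 hours).
P(N ≥ 9) = 1 − P(N ≤ 8) ≈ 0.4961.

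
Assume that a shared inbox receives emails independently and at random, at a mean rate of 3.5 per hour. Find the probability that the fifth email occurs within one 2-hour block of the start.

Over the interval, μ = 3.5 × 2 = 7 (a 2-hour block = 2 hours).
The fifth arrival falls in the interval iff at least 5 events occur there: P(S_5 ≤ t) = P(N ≥ 5) = 1 − P(N ≤ 4) ≈ 0.8270.

0.8270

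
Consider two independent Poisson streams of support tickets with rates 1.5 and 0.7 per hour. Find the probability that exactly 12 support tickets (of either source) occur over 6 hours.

0.1081

Independent Poisson processes superpose: combined rate λ = 1.5 + 0.7 = 2.2 per hour.
Over the interval, μ = 2.2 × 6 = 13.2 (6 hours).
P(N = 12) = e^(−13.2) · 13.2^12/12! ≈ 0.1081.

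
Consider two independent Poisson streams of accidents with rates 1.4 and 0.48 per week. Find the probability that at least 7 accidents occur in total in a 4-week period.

Independent Poisson processes superpose: combined rate λ = 1.4 + 0.48 = 1.88 per week.
Over the interval, μ = 1.88 × 4 = 7.52 (a 4-week period = 4 weeks).
P(N ≥ 7) = 1 − P(N ≤ 6) ≈ 0.6246.

0.6246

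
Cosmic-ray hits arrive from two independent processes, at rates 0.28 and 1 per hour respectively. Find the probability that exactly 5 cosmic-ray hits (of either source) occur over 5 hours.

Independent Poisson processes superpose: combined rate λ = 0.28 + 1 = 1.28 per hour.
Over the interval, μ = 1.28 × 5 = 6.4 (5 hours).
P(N = 5) = e^(−6.4) · 6.4^5/5! ≈ 0.1487.

0.1487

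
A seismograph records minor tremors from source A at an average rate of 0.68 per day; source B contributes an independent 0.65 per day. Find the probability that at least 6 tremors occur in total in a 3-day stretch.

Independent Poisson processes superpose: combined rate λ = 0.68 + 0.65 = 1.33 per day.
Over the interval, μ = 1.33 × 3 = 3.99 (a 3-day stretch = 3 days).
P(N ≥ 6) = 1 − P(N ≤ 5) ≈ 0.2133.

0.2133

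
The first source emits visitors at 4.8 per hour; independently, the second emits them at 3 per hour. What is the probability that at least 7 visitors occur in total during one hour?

Independent Poisson processes superpose: combined rate λ = 4.8 + 3 = 7.8 per hour.
So μ = 7.8.
P(N ≥ 7) = 1 − P(N ≤ 6) ≈ 0.6616.

0.6616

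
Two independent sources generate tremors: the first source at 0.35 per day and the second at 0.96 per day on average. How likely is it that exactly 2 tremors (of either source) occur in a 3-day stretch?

Independent Poisson processes superpose: combined rate λ = 0.35 + 0.96 = 1.31 per day.
Over the interval, μ = 1.31 × 3 = 3.93 (a 3-day stretch = 3 days).
P(N = 2) = e^(−3.93) · 3.93^2/2! ≈ 0.1517.

0.1517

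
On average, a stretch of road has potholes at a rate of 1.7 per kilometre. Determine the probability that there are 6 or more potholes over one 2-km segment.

0.1295

Over the interval, μ = 1.7 × 2 = 3.4 (a 2-km segment = 2 kilometres).
P(N ≥ 6) = 1 − P(N ≤ 5) = 1 − Σ_{j=0}^{5} e^(−μ) μ^j/j! ≈ 0.1295.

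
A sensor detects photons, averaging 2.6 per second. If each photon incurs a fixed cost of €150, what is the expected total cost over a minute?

E[N] = 2.6 × 60 = 156 (a minute = 60 seconds); E[cost] = 156 × €150 = €23400.

€23400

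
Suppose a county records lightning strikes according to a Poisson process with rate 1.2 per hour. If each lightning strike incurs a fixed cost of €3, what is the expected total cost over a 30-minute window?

€1.8

E[N] = 1.2 × 0.5 = 0.6 (a 30-minute window = 0.5 hours); E[cost] = 0.6 × €3 = €1.8.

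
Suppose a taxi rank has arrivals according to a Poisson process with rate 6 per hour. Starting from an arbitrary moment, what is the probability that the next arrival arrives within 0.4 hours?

Inter-arrival times are exponential with rate λ = 6 per hour.
P(T ≤ 0.4) = 1 − e^(−λt) = 1 − e^(−6 × 0.4) = 1 − e^(−2.4) ≈ 0.9093.

0.9093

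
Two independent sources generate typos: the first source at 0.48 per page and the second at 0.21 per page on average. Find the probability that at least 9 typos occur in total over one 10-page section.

0.2580

Independent Poisson processes superpose: combined rate λ = 0.48 + 0.21 = 0.69 per page.
Over the interval, μ = 0.69 × 10 = 6.9 (a 10-page section = 10 pages).
P(N ≥ 9) = 1 − P(N ≤ 8) ≈ 0.2580.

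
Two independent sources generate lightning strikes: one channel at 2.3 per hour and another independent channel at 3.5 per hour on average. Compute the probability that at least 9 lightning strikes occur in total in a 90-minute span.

0.5042

Independent Poisson processes superpose: combined rate λ = 2.3 + 3.5 = 5.8 per hour.
Over the interval, μ = 5.8 × 1.5 = 8.7 (a 90-minute span = 1.5 hours).
P(N ≥ 9) = 1 − P(N ≤ 8) ≈ 0.5042.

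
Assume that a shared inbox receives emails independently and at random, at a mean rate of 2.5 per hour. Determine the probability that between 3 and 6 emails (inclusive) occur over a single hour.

With mean μ = 2.5 per hour,
P(3 ≤ N ≤ 6) = Σ_{j=3}^{6} e^(−2.5) · 2.5^j/j! ≈ 0.4420.

0.4420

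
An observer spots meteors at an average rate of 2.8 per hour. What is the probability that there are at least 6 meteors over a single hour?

With mean μ = 2.8 per hour,
P(N ≥ 6) = 1 − P(N ≤ 5) = 1 − Σ_{j=0}^{5} e^(−μ) μ^j/j! ≈ 0.0651.

0.0651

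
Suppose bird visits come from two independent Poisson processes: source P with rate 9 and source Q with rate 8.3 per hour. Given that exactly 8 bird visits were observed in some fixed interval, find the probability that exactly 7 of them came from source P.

Given the total, each event is independently from source P with probability p = λ_P/(λ_P+λ_Q) = 9/17.3 ≈ 0.5202.
So K ~ Binomial(8, 9/17.3): P(K = 7) = C(8,7) · (9/17.3)^7 · (8.3/17.3)^1 ≈ 0.0396.

0.0396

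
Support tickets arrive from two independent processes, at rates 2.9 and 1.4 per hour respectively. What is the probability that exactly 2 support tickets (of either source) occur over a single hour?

0.1254

Independent Poisson processes superpose: combined rate λ = 2.9 + 1.4 = 4.3 per hour.
So μ = 4.3.
P(N = 2) = e^(−4.3) · 4.3^2/2! ≈ 0.1254.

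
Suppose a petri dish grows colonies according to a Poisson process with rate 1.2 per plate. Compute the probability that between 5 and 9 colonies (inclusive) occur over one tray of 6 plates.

0.6541

Over the interval, μ = 1.2 × 6 = 7.2 (a tray of 6 plates = 6 plates).
P(5 ≤ N ≤ 9) = Σ_{j=5}^{9} e^(−7.2) · 7.2^j/j! ≈ 0.6541.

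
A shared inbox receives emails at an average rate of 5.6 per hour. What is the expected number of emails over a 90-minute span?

E[N] = λt = 5.6 × 1.5 = 8.4 (a 90-minute span = 1.5 hours).

8.4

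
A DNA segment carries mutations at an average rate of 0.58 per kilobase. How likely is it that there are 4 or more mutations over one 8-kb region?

0.6808

Over the interval, μ = 0.58 × 8 = 4.64 (an 8-kb region = 8 kilobases).
P(N ≥ 4) = 1 − P(N ≤ 3) = 1 − Σ_{j=0}^{3} e^(−μ) μ^j/j! ≈ 0.6808.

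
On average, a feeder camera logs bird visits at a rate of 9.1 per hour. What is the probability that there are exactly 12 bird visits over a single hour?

0.0752

With mean μ = 9.1 per hour,
P(N = 12) = e^(−μ) μ^12/12! = e^(−9.1) · 9.1^12/479001600 ≈ 0.0752.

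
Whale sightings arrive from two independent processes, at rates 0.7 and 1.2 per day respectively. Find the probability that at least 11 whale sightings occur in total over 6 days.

Independent Poisson processes superpose: combined rate λ = 0.7 + 1.2 = 1.9 per day.
Over the interval, μ = 1.9 × 6 = 11.4 (6 days).
P(N ≥ 11) = 1 − P(N ≤ 10) ≈ 0.5869.

0.5869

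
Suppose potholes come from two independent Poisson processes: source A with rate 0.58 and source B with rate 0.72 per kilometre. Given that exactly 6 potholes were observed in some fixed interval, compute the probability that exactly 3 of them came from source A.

0.3018

Given the total, each event is independently from source A with probability p = λ_A/(λ_A+λ_B) = 0.58/1.3 ≈ 0.4462.
So K ~ Binomial(6, 0.58/1.3): P(K = 3) = C(6,3) · (0.58/1.3)^3 · (0.72/1.3)^3 ≈ 0.3018.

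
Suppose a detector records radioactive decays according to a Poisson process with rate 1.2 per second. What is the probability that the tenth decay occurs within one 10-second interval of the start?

Over the interval, μ = 1.2 × 10 = 12 (a 10-second interval = 10 seconds).
The tenth arrival falls in the interval iff at least 10 events occur there: P(S_10 ≤ t) = P(N ≥ 10) = 1 − P(N ≤ 9) ≈ 0.7576.

0.7576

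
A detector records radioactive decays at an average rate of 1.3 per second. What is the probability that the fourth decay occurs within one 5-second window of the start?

Over the interval, μ = 1.3 × 5 = 6.5 (a 5-second window = 5 seconds).
The fourth arrival falls in the interval iff at least 4 events occur there: P(S_4 ≤ t) = P(N ≥ 4) = 1 − P(N ≤ 3) ≈ 0.8882.

0.8882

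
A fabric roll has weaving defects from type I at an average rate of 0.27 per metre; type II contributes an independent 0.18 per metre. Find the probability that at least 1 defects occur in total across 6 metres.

0.9328

Independent Poisson processes superpose: combined rate λ = 0.27 + 0.18 = 0.45 per metre.
Over the interval, μ = 0.45 × 6 = 2.7 (6 metres).
P(N ≥ 1) = 1 − P(N ≤ 0) ≈ 0.9328.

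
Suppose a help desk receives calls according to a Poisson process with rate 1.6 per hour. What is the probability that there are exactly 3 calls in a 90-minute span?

0.2090

Over the interval, μ = 1.6 × 1.5 = 2.4 (a 90-minute span = 1.5 hours).
P(N = 3) = e^(−μ) μ^3/3! = e^(−2.4) · 2.4^3/6 ≈ 0.2090.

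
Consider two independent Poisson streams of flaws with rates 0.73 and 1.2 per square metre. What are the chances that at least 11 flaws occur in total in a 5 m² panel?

Independent Poisson processes superpose: combined rate λ = 0.73 + 1.2 = 1.93 per square metre.
Over the interval, μ = 1.93 × 5 = 9.65 (a 5 m² panel = 5 square metres).
P(N ≥ 11) = 1 − P(N ≤ 10) ≈ 0.3733.

0.3733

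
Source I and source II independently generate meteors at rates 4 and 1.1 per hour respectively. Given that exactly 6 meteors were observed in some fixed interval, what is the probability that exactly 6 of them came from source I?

0.2328

Given the total, each event is independently from source I with probability p = λ_I/(λ_I+λ_II) = 4/5.1 ≈ 0.7843.
So K ~ Binomial(6, 4/5.1): P(K = 6) = C(6,6) · (4/5.1)^6 · (1.1/5.1)^0 ≈ 0.2328.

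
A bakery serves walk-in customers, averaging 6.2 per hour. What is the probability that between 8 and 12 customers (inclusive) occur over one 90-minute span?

0.5629

Over the interval, μ = 6.2 × 1.5 = 9.3 (a 90-minute span = 1.5 hours).
P(8 ≤ N ≤ 12) = Σ_{j=8}^{12} e^(−9.3) · 9.3^j/j! ≈ 0.5629.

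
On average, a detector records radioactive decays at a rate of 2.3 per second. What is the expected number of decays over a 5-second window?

11.5

E[N] = λt = 2.3 × 5 = 11.5 (a 5-second window = 5 seconds).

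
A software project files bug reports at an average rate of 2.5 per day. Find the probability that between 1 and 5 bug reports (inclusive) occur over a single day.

With mean μ = 2.5 per day,
P(1 ≤ N ≤ 5) = Σ_{j=1}^{5} e^(−2.5) · 2.5^j/j! ≈ 0.8759.

0.8759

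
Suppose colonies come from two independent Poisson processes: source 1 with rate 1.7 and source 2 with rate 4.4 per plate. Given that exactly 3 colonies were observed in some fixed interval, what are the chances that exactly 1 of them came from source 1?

0.4350

Given the total, each event is independently from source 1 with probability p = λ_1/(λ_1+λ_2) = 1.7/6.1 ≈ 0.2787.
So K ~ Binomial(3, 1.7/6.1): P(K = 1) = C(3,1) · (1.7/6.1)^1 · (4.4/6.1)^2 ≈ 0.4350.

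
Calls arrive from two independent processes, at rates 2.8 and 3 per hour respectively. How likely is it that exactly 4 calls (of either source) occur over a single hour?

Independent Poisson processes superpose: combined rate λ = 2.8 + 3 = 5.8 per hour.
So μ = 5.8.
P(N = 4) = e^(−5.8) · 5.8^4/4! ≈ 0.1428.

0.1428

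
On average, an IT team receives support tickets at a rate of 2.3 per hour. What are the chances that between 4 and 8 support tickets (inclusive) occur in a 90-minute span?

Over the interval, μ = 2.3 × 1.5 = 3.45 (a 90-minute span = 1.5 hours).
P(4 ≤ N ≤ 8) = Σ_{j=4}^{8} e^(−3.45) · 3.45^j/j! ≈ 0.4435.

0.4435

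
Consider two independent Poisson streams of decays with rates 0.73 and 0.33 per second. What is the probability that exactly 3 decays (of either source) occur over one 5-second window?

Independent Poisson processes superpose: combined rate λ = 0.73 + 0.33 = 1.06 per second.
Over the interval, μ = 1.06 × 5 = 5.3 (a 5-second window = 5 seconds).
P(N = 3) = e^(−5.3) · 5.3^3/3! ≈ 0.1239.

0.1239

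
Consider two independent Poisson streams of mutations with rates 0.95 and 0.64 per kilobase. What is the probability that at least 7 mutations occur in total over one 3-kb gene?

Independent Poisson processes superpose: combined rate λ = 0.95 + 0.64 = 1.59 per kilobase.
Over the interval, μ = 1.59 × 3 = 4.77 (a 3-kb gene = 3 kilobases).
P(N ≥ 7) = 1 − P(N ≤ 6) ≈ 0.2050.

0.2050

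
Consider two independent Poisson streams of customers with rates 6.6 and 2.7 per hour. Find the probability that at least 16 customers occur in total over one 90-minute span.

0.3257

Independent Poisson processes superpose: combined rate λ = 6.6 + 2.7 = 9.3 per hour.
Over the interval, μ = 9.3 × 1.5 = 13.95 (a 90-minute span = 1.5 hours).
P(N ≥ 16) = 1 − P(N ≤ 15) ≈ 0.3257.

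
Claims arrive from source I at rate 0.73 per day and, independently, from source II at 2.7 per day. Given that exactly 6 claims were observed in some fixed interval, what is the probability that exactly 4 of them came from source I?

0.0191

Given the total, each event is independently from source I with probability p = λ_I/(λ_I+λ_II) = 0.73/3.43 ≈ 0.2128.
So K ~ Binomial(6, 0.73/3.43): P(K = 4) = C(6,4) · (0.73/3.43)^4 · (2.7/3.43)^2 ≈ 0.0191.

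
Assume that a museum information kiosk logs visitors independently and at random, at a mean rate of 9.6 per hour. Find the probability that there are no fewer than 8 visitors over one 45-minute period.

Over the interval, μ = 9.6 × 0.75 = 7.2 (a 45-minute period = 0.75 hours).
P(N ≥ 8) = 1 − P(N ≤ 7) = 1 − Σ_{j=0}^{7} e^(−μ) μ^j/j! ≈ 0.4311.

0.4311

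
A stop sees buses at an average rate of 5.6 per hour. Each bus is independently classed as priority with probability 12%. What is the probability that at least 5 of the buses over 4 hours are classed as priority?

0.1353

Thinning: the buses that are classed as priority themselves form a Poisson process with rate 0.12 × 5.6 = 0.672 per hour.
Over the interval, μ = 0.672 × 4 = 2.688 (4 hours).
P(N ≥ 5) = 1 − P(N ≤ 4) ≈ 0.1353.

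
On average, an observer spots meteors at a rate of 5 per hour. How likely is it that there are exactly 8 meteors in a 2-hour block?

0.1126

Over the interval, μ = 5 × 2 = 10 (a 2-hour block = 2 hours).
P(N = 8) = e^(−μ) μ^8/8! = e^(−10) · 10^8/40320 ≈ 0.1126.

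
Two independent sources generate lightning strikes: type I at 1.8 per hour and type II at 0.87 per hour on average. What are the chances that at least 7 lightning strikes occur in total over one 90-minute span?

0.1112

Independent Poisson processes superpose: combined rate λ = 1.8 + 0.87 = 2.67 per hour.
Over the interval, μ = 2.67 × 1.5 = 4.005 (a 90-minute span = 1.5 hours).
P(N ≥ 7) = 1 − P(N ≤ 6) ≈ 0.1112.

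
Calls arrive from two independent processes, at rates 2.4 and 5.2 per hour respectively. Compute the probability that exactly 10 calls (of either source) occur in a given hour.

0.0887

Independent Poisson processes superpose: combined rate λ = 2.4 + 5.2 = 7.6 per hour.
So μ = 7.6.
P(N = 10) = e^(−7.6) · 7.6^10/10! ≈ 0.0887.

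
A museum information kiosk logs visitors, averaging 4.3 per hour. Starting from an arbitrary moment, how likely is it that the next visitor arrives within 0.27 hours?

Inter-arrival times are exponential with rate λ = 4.3 per hour.
P(T ≤ 0.27) = 1 − e^(−λt) = 1 − e^(−4.3 × 0.27) = 1 − e^(−1.161) ≈ 0.6868.

0.6868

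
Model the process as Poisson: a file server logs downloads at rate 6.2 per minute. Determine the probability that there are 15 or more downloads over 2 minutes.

Over the interval, μ = 6.2 × 2 = 12.4 (2 minutes).
P(N ≥ 15) = 1 − P(N ≤ 14) = 1 − Σ_{j=0}^{14} e^(−μ) μ^j/j! ≈ 0.2653.

0.2653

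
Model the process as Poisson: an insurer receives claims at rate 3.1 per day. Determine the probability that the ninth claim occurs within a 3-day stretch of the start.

0.5832

Over the interval, μ = 3.1 × 3 = 9.3 (a 3-day stretch = 3 days).
The ninth arrival falls in the interval iff at least 9 events occur there: P(S_9 ≤ t) = P(N ≥ 9) = 1 − P(N ≤ 8) ≈ 0.5832.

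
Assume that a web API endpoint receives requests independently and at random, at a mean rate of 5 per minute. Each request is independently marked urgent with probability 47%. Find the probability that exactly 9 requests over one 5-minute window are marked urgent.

Thinning: the requests that are marked urgent themselves form a Poisson process with rate 0.47 × 5 = 2.35 per minute.
Over the interval, μ = 2.35 × 5 = 11.75 (a 5-minute window = 5 minutes).
P(N = 9) = e^(−11.75) · 11.75^9/9! ≈ 0.0928.

0.0928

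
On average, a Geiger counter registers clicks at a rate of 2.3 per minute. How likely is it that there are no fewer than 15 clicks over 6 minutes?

Over the interval, μ = 2.3 × 6 = 13.8 (6 minutes).
P(N ≥ 15) = 1 − P(N ≤ 14) = 1 − Σ_{j=0}^{14} e^(−μ) μ^j/j! ≈ 0.4084.

0.4084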